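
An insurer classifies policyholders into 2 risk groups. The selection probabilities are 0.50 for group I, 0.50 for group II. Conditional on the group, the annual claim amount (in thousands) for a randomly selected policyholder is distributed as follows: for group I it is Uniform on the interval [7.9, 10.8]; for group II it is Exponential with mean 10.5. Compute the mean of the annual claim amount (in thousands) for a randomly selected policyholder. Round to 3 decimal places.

Component means — I: 9.35; II: 10.5.
E[X] = 0.5·9.35 + 0.5·10.5 = 9.925.

9.925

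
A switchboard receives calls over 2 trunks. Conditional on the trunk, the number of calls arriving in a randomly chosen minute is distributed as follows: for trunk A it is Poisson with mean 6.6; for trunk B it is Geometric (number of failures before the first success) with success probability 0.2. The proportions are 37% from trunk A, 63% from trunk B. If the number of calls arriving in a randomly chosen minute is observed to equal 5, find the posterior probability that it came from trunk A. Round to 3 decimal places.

Likelihoods P(X=5 | ·): A: 0.141969; B: 0.065536.
Posterior ∝ prior × likelihood. Numerator for A: 0.37·0.141969 = 0.0525287.
Normalizing constant: 0.37·0.141969 + 0.63·0.065536 = 0.0938164.
P(A | observation) = 0.0525287 / 0.0938164 = 0.55991.

0.560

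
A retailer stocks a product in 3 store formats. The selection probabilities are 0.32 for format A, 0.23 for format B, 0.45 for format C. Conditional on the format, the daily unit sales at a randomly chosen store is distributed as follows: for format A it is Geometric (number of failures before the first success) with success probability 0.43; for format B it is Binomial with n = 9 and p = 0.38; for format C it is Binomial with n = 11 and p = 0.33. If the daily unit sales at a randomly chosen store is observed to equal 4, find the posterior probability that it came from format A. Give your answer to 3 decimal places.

Likelihoods P(X=4 | ·): A: 0.0453908; B: 0.240693; C: 0.237188.
Posterior ∝ prior × likelihood. Numerator for A: 0.32·0.0453908 = 0.0145251.
Normalizing constant: 0.32·0.0453908 + 0.23·0.240693 + 0.45·0.237188 = 0.176619.
P(A | observation) = 0.0145251 / 0.176619 = 0.0822394.

0.082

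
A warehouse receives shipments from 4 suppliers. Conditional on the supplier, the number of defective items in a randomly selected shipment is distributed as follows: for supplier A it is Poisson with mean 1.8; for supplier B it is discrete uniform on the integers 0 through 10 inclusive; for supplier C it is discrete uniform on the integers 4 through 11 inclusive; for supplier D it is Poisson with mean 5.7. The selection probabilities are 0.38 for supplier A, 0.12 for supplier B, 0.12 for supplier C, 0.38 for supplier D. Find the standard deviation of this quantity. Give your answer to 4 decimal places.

Per component, A: μ=1.8, E[X²]=5.04; B: μ=5, E[X²]=35; C: μ=7.5, E[X²]=61.5; D: μ=5.7, E[X²]=38.19.
E[X] = 0.38·1.8 + 0.12·5 + 0.12·7.5 + 0.38·5.7 = 4.35.
E[X²] = 0.38·5.04 + 0.12·35 + 0.12·61.5 + 0.38·38.19 = 28.0074.
Var(X) = E[X²] − (E[X])² = 28.0074 − 18.9225 = 9.0849.
SD(X) = √9.0849 = 3.01412.

3.0141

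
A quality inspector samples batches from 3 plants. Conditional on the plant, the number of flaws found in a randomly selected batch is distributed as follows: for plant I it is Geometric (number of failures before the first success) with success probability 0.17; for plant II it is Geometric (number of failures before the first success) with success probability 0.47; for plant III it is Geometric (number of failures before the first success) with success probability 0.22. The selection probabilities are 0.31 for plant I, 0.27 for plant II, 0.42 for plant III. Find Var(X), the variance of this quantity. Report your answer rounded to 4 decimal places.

18.3951

Per component, I: μ=4.88235, E[X²]=52.5571; II: μ=1.12766, E[X²]=3.67089; III: μ=3.54545, E[X²]=28.686.
E[X] = 0.31·4.88235 + 0.27·1.12766 + 0.42·3.54545 = 3.30709.
E[X²] = 0.31·52.5571 + 0.27·3.67089 + 0.42·28.686 = 29.3319.
Var(X) = E[X²] − (E[X])² = 29.3319 − 10.9368 = 18.3951.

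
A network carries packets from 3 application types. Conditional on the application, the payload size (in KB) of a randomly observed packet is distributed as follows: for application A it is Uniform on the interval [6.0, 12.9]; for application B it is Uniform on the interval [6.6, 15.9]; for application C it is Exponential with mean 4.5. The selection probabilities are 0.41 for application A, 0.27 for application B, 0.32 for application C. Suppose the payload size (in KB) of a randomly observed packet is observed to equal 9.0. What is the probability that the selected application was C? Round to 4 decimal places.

Likelihoods f(9.0 | ·): A: 0.144928; B: 0.107527; C: 0.0300745.
Posterior ∝ prior × likelihood. Numerator for C: 0.32·0.0300745 = 0.00962384.
Normalizing constant: 0.41·0.144928 + 0.27·0.107527 + 0.32·0.0300745 = 0.0980764.
P(C | observation) = 0.00962384 / 0.0980764 = 0.098126.

0.0981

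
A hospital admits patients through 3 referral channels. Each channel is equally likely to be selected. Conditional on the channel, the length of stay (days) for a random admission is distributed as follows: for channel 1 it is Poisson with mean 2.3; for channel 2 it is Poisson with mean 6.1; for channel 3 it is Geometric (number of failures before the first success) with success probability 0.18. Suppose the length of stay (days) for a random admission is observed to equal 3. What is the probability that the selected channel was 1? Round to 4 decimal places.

Likelihoods P(X=3 | ·): 1: 0.203308; 2: 0.0848481; 3: 0.0992462.
Posterior ∝ prior × likelihood. Numerator for 1: 0.333333·0.203308 = 0.0677694.
Normalizing constant: 0.333333·0.203308 + 0.333333·0.0848481 + 0.333333·0.0992462 = 0.129134.
P(1 | observation) = 0.0677694 / 0.129134 = 0.524798.

0.5248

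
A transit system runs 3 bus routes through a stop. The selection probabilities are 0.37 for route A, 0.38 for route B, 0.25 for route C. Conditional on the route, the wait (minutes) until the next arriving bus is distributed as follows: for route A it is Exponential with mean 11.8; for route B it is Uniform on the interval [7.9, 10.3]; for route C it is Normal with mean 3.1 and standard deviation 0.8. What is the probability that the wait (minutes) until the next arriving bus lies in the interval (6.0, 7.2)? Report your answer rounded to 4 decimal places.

0.0216

Conditional on each route, P(6.0 < X < 7.2): A: 0.0581535; B: 0; C: 0.000144332.
By total probability, P(6.0 < X < 7.2) = 0.37·0.0581535 + 0.38·0 + 0.25·0.000144332 = 0.0215529.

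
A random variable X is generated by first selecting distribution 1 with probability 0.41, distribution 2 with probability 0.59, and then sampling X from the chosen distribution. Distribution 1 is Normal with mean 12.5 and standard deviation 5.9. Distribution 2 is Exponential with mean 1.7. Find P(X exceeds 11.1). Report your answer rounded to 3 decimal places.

Conditional on each component, P(X > 11.1): 1: 0.593783; 2: 0.00145986.
By total probability, P(X > 11.1) = 0.41·0.593783 + 0.59·0.00145986 = 0.244313.

0.244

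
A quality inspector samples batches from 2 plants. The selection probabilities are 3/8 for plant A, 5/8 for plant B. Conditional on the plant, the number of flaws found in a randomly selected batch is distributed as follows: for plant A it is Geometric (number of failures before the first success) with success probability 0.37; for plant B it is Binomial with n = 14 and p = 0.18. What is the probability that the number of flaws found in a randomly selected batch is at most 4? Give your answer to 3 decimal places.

0.906

Conditional on each plant, P(X ≤ 4): A: 0.900756; B: 0.909304.
By total probability, P(X ≤ 4) = 0.375·0.900756 + 0.625·0.909304 = 0.906098.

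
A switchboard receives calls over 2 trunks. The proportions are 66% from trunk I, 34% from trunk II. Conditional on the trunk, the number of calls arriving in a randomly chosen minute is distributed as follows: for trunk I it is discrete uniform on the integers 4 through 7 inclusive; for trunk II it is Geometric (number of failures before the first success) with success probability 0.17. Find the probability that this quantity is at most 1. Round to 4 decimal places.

Conditional on each trunk, P(X ≤ 1): I: 0; II: 0.3111.
By total probability, P(X ≤ 1) = 0.66·0 + 0.34·0.3111 = 0.105774.

0.1058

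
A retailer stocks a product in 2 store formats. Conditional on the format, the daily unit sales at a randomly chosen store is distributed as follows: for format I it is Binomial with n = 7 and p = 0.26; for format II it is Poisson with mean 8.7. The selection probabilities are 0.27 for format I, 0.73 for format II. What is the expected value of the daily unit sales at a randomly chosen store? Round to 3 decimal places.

Component means — I: 1.82; II: 8.7.
E[X] = 0.27·1.82 + 0.73·8.7 = 6.8424.

6.842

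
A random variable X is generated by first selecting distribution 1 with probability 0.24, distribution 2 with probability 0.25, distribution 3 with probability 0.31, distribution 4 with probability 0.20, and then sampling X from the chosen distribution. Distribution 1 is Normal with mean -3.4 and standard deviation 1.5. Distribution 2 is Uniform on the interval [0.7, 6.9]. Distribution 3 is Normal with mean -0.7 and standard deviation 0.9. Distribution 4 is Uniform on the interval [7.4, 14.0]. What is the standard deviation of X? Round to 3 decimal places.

5.246

Per component, 1: μ=-3.4, E[X²]=13.81; 2: μ=3.8, E[X²]=17.6433; 3: μ=-0.7, E[X²]=1.3; 4: μ=10.7, E[X²]=118.12.
E[X] = 0.24·-3.4 + 0.25·3.8 + 0.31·-0.7 + 0.2·10.7 = 2.057.
E[X²] = 0.24·13.81 + 0.25·17.6433 + 0.31·1.3 + 0.2·118.12 = 31.7522.
Var(X) = E[X²] − (E[X])² = 31.7522 − 4.23125 = 27.521.
SD(X) = √27.521 = 5.24604.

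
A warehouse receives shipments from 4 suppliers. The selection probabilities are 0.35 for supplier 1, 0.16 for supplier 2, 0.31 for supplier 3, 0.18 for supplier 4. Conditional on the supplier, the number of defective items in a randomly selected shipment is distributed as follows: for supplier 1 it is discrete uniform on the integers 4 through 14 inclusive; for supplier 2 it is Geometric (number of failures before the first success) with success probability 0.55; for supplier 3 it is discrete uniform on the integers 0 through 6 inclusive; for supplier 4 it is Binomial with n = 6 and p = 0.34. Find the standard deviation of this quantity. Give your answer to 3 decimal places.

4.032

Per component, 1: μ=9, E[X²]=91; 2: μ=0.818182, E[X²]=2.15702; 3: μ=3, E[X²]=13; 4: μ=2.04, E[X²]=5.508.
E[X] = 0.35·9 + 0.16·0.818182 + 0.31·3 + 0.18·2.04 = 4.57811.
E[X²] = 0.35·91 + 0.16·2.15702 + 0.31·13 + 0.18·5.508 = 37.2166.
Var(X) = E[X²] − (E[X])² = 37.2166 − 20.9591 = 16.2575.
SD(X) = √16.2575 = 4.03206.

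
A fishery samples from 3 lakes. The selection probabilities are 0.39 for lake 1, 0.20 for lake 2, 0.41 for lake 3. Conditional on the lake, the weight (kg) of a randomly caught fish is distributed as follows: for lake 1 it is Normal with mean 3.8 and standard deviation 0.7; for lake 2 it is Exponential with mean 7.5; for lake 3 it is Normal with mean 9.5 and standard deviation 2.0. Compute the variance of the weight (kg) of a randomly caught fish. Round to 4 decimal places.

19.6721

Per component, 1: μ=3.8, E[X²]=14.93; 2: μ=7.5, E[X²]=112.5; 3: μ=9.5, E[X²]=94.25.
E[X] = 0.39·3.8 + 0.2·7.5 + 0.41·9.5 = 6.877.
E[X²] = 0.39·14.93 + 0.2·112.5 + 0.41·94.25 = 66.9652.
Var(X) = E[X²] − (E[X])² = 66.9652 − 47.2931 = 19.6721.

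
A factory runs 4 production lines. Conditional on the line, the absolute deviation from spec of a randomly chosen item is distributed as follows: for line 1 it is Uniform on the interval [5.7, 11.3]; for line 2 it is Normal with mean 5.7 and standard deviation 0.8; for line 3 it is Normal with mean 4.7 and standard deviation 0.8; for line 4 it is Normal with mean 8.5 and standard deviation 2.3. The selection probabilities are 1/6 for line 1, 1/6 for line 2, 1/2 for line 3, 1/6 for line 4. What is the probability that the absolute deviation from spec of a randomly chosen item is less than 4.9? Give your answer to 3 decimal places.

Conditional on each line, P(X < 4.9): 1: 0; 2: 0.158655; 3: 0.598706; 4: 0.058766.
By total probability, P(X < 4.9) = 0.166667·0 + 0.166667·0.158655 + 0.5·0.598706 + 0.166667·0.058766 = 0.33559.

0.336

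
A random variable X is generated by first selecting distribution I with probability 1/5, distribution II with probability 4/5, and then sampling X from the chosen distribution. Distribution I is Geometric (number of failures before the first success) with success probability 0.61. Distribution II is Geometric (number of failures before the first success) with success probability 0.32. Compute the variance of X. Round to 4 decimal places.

Per component, I: μ=0.639344, E[X²]=1.45687; II: μ=2.125, E[X²]=11.1562.
E[X] = 0.2·0.639344 + 0.8·2.125 = 1.82787.
E[X²] = 0.2·1.45687 + 0.8·11.1562 = 9.21637.
Var(X) = E[X²] − (E[X])² = 9.21637 − 3.3411 = 5.87527.

5.8753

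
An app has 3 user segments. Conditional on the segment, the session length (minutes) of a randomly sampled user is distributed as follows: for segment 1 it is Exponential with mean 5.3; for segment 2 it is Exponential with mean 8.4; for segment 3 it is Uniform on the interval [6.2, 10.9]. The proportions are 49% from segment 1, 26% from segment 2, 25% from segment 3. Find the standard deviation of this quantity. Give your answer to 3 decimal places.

Per component, 1: μ=5.3, E[X²]=56.18; 2: μ=8.4, E[X²]=141.12; 3: μ=8.55, E[X²]=74.9433.
E[X] = 0.49·5.3 + 0.26·8.4 + 0.25·8.55 = 6.9185.
E[X²] = 0.49·56.18 + 0.26·141.12 + 0.25·74.9433 = 82.9552.
Var(X) = E[X²] − (E[X])² = 82.9552 − 47.8656 = 35.0896.
SD(X) = √35.0896 = 5.92365.

5.924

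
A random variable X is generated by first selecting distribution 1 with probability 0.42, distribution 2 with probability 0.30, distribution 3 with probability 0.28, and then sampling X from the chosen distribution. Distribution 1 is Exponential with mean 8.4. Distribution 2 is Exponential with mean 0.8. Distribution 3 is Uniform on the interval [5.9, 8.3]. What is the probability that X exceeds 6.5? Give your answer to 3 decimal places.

0.404

Conditional on each component, P(X > 6.5): 1: 0.461253; 2: 0.000296045; 3: 0.75.
By total probability, P(X > 6.5) = 0.42·0.461253 + 0.3·0.000296045 + 0.28·0.75 = 0.403815.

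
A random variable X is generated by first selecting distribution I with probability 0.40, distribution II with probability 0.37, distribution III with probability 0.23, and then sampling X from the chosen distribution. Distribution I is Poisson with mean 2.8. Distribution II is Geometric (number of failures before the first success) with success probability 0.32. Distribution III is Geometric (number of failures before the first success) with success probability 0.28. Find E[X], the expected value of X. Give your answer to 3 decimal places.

2.498

Component means — I: 2.8; II: 2.125; III: 2.57143.
E[X] = 0.4·2.8 + 0.37·2.125 + 0.23·2.57143 = 2.49768.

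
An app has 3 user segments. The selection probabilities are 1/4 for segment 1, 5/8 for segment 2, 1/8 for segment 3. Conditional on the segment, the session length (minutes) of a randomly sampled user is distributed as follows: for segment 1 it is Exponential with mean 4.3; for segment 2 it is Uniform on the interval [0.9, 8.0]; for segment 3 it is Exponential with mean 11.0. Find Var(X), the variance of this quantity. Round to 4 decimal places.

27.1311

Per component, 1: μ=4.3, E[X²]=36.98; 2: μ=4.45, E[X²]=24.0033; 3: μ=11, E[X²]=242.
E[X] = 0.25·4.3 + 0.625·4.45 + 0.125·11 = 5.23125.
E[X²] = 0.25·36.98 + 0.625·24.0033 + 0.125·242 = 54.4971.
Var(X) = E[X²] − (E[X])² = 54.4971 − 27.366 = 27.1311.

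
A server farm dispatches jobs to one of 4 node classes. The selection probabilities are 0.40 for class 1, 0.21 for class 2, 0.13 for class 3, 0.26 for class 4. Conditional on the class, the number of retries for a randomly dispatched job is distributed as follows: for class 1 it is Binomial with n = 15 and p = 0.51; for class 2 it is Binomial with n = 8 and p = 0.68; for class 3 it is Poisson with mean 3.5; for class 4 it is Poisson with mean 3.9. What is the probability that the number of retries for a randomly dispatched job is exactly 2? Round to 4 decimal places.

Conditional on each class, P(X = 2): 1: 0.00256377; 2: 0.013902; 3: 0.184959; 4: 0.15394.
By total probability, P(X = 2) = 0.4·0.00256377 + 0.21·0.013902 + 0.13·0.184959 + 0.26·0.15394 = 0.0680139.

0.0680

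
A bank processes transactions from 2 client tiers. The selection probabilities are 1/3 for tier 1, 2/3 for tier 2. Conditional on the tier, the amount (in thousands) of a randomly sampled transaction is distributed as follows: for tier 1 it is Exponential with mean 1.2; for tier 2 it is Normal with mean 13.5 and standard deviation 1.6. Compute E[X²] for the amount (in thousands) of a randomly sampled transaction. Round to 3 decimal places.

For each component E[X²] = Var + (mean)², giving 1: 2.88; 2: 184.81.
Overall E[X²] = 0.333333·2.88 + 0.666667·184.81 = 124.167.

124.167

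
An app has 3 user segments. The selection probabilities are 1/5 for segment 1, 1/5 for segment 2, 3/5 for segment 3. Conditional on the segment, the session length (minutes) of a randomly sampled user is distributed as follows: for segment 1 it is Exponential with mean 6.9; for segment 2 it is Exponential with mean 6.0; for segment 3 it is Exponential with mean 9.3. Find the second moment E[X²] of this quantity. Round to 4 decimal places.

For each component E[X²] = Var + (mean)², giving 1: 95.22; 2: 72; 3: 172.98.
Overall E[X²] = 0.2·95.22 + 0.2·72 + 0.6·172.98 = 137.232.

137.2320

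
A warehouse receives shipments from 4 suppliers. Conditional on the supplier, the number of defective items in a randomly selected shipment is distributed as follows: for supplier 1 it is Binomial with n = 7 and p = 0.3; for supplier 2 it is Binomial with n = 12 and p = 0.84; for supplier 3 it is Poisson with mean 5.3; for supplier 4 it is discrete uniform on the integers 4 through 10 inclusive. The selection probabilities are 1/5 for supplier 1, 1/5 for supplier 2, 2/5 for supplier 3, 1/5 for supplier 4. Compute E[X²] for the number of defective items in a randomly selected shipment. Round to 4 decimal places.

45.7758

For each component E[X²] = Var + (mean)², giving 1: 5.88; 2: 103.219; 3: 33.39; 4: 53.
Overall E[X²] = 0.2·5.88 + 0.2·103.219 + 0.4·33.39 + 0.2·53 = 45.7758.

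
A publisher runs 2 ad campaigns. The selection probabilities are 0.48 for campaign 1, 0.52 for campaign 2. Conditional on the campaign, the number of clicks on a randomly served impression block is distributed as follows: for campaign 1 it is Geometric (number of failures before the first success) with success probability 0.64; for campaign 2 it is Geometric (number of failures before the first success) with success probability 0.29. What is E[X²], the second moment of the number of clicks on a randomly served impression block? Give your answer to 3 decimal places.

8.081

For each component E[X²] = Var + (mean)², giving 1: 1.19531; 2: 14.4364.
Overall E[X²] = 0.48·1.19531 + 0.52·14.4364 = 8.08067.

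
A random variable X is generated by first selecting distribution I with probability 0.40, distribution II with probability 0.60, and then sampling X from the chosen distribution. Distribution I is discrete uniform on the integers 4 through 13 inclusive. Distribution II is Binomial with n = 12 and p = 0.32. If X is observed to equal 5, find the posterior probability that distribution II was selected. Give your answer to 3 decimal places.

0.728

Likelihoods P(X=5 | ·): I: 0.1; II: 0.178664.
Posterior ∝ prior × likelihood. Numerator for II: 0.6·0.178664 = 0.107199.
Normalizing constant: 0.4·0.1 + 0.6·0.178664 = 0.147199.
P(II | observation) = 0.107199 / 0.147199 = 0.728258.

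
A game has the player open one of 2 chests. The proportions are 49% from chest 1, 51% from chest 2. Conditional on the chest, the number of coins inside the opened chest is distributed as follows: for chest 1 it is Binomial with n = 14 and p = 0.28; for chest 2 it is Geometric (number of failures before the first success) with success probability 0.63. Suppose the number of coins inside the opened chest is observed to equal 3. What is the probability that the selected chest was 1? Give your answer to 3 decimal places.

Likelihoods P(X=3 | ·): 1: 0.215394; 2: 0.0319114.
Posterior ∝ prior × likelihood. Numerator for 1: 0.49·0.215394 = 0.105543.
Normalizing constant: 0.49·0.215394 + 0.51·0.0319114 = 0.121818.
P(1 | observation) = 0.105543 / 0.121818 = 0.8664.

0.866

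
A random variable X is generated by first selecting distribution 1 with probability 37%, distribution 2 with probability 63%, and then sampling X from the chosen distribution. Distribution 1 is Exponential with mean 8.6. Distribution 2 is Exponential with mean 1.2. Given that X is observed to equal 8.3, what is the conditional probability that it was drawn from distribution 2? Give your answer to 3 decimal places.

0.031

Likelihoods f(8.3 | ·): 1: 0.0442952; 2: 0.00082594.
Posterior ∝ prior × likelihood. Numerator for 2: 0.63·0.00082594 = 0.000520342.
Normalizing constant: 0.37·0.0442952 + 0.63·0.00082594 = 0.0169096.
P(2 | observation) = 0.000520342 / 0.0169096 = 0.0307721.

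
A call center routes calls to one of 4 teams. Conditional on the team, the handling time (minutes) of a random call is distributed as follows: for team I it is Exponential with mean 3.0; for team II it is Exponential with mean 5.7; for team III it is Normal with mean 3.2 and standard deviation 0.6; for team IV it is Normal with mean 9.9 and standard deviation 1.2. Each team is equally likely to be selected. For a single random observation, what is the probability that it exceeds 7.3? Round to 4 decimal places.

Conditional on each team, P(X > 7.3): I: 0.0877439; II: 0.277842; III: 4.14824e-12; IV: 0.98487.
By total probability, P(X > 7.3) = 0.25·0.0877439 + 0.25·0.277842 + 0.25·4.14824e-12 + 0.25·0.98487 = 0.337614.

0.3376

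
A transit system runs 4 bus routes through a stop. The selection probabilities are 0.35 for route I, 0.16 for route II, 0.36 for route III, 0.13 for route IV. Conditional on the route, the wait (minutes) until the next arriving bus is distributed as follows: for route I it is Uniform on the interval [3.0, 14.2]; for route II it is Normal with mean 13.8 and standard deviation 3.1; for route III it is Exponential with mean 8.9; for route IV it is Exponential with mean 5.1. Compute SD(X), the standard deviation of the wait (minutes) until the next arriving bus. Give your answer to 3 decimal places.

6.543

Per component, I: μ=8.6, E[X²]=84.4133; II: μ=13.8, E[X²]=200.05; III: μ=8.9, E[X²]=158.42; IV: μ=5.1, E[X²]=52.02.
E[X] = 0.35·8.6 + 0.16·13.8 + 0.36·8.9 + 0.13·5.1 = 9.085.
E[X²] = 0.35·84.4133 + 0.16·200.05 + 0.36·158.42 + 0.13·52.02 = 125.346.
Var(X) = E[X²] − (E[X])² = 125.346 − 82.5372 = 42.8092.
SD(X) = √42.8092 = 6.54288.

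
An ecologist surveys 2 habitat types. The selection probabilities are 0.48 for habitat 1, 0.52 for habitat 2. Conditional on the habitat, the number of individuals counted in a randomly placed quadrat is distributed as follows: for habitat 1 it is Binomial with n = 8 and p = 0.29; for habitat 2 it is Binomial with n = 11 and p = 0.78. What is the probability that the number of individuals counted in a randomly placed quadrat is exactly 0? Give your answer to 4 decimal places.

Conditional on each habitat, P(X = 0): 1: 0.0645754; 2: 5.84318e-08.
By total probability, P(X = 0) = 0.48·0.0645754 + 0.52·5.84318e-08 = 0.0309962.

0.0310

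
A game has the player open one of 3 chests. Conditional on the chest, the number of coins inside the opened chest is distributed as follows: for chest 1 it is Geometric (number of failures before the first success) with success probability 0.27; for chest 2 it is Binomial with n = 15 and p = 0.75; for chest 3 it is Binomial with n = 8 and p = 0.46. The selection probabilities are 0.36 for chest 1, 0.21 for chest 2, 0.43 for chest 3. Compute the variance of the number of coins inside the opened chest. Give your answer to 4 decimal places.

Per component, 1: μ=2.7037, E[X²]=17.3237; 2: μ=11.25, E[X²]=129.375; 3: μ=3.68, E[X²]=15.5296.
E[X] = 0.36·2.7037 + 0.21·11.25 + 0.43·3.68 = 4.91823.
E[X²] = 0.36·17.3237 + 0.21·129.375 + 0.43·15.5296 = 40.083.
Var(X) = E[X²] − (E[X])² = 40.083 − 24.189 = 15.894.

15.8940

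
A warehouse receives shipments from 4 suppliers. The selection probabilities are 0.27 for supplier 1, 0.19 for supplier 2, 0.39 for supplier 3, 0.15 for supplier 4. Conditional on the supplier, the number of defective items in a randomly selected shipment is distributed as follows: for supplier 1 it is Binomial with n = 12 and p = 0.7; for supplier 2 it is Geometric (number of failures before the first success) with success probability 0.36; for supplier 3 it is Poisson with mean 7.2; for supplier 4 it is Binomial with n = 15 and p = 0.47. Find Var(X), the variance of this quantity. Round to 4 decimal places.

Per component, 1: μ=8.4, E[X²]=73.08; 2: μ=1.77778, E[X²]=8.09877; 3: μ=7.2, E[X²]=59.04; 4: μ=7.05, E[X²]=53.439.
E[X] = 0.27·8.4 + 0.19·1.77778 + 0.39·7.2 + 0.15·7.05 = 6.47128.
E[X²] = 0.27·73.08 + 0.19·8.09877 + 0.39·59.04 + 0.15·53.439 = 52.3118.
Var(X) = E[X²] − (E[X])² = 52.3118 − 41.8774 = 10.4344.

10.4344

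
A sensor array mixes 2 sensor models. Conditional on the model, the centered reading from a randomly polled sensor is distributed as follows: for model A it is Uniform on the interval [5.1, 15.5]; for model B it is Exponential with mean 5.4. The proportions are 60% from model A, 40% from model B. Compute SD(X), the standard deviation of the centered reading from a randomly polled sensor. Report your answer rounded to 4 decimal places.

4.7785

Per component, A: μ=10.3, E[X²]=115.103; B: μ=5.4, E[X²]=58.32.
E[X] = 0.6·10.3 + 0.4·5.4 = 8.34.
E[X²] = 0.6·115.103 + 0.4·58.32 = 92.39.
Var(X) = E[X²] − (E[X])² = 92.39 − 69.5556 = 22.8344.
SD(X) = √22.8344 = 4.77854.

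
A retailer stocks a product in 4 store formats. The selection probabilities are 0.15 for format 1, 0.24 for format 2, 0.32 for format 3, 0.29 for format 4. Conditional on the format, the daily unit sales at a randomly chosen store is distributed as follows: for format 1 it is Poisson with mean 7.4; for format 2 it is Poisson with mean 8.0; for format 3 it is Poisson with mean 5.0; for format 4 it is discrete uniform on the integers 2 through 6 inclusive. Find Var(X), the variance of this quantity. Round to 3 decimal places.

Per component, 1: μ=7.4, E[X²]=62.16; 2: μ=8, E[X²]=72; 3: μ=5, E[X²]=30; 4: μ=4, E[X²]=18.
E[X] = 0.15·7.4 + 0.24·8 + 0.32·5 + 0.29·4 = 5.79.
E[X²] = 0.15·62.16 + 0.24·72 + 0.32·30 + 0.29·18 = 41.424.
Var(X) = E[X²] − (E[X])² = 41.424 − 33.5241 = 7.8999.

7.900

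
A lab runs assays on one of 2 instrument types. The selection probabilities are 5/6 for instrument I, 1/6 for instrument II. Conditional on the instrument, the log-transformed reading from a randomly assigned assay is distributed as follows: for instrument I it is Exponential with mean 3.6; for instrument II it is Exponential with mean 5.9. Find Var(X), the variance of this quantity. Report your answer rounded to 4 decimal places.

17.3364

Per component, I: μ=3.6, E[X²]=25.92; II: μ=5.9, E[X²]=69.62.
E[X] = 0.833333·3.6 + 0.166667·5.9 = 3.98333.
E[X²] = 0.833333·25.92 + 0.166667·69.62 = 33.2033.
Var(X) = E[X²] − (E[X])² = 33.2033 − 15.8669 = 17.3364.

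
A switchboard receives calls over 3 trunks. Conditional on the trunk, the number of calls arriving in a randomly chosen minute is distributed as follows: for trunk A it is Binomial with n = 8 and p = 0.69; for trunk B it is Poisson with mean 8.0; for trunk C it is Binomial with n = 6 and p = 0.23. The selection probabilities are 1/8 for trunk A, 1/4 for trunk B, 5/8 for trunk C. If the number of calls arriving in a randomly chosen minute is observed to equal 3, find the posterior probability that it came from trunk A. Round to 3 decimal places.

0.079

Likelihoods P(X=3 | ·): A: 0.0526676; B: 0.0286261; C: 0.111093.
Posterior ∝ prior × likelihood. Numerator for A: 0.125·0.0526676 = 0.00658345.
Normalizing constant: 0.125·0.0526676 + 0.25·0.0286261 + 0.625·0.111093 = 0.083173.
P(A | observation) = 0.00658345 / 0.083173 = 0.0791538.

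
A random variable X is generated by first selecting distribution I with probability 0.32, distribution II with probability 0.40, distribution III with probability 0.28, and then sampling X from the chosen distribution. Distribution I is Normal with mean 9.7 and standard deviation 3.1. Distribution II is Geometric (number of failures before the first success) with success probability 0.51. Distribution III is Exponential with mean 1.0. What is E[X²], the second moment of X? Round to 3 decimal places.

34.867

For each component E[X²] = Var + (mean)², giving I: 103.7; II: 2.807; III: 2.
Overall E[X²] = 0.32·103.7 + 0.4·2.807 + 0.28·2 = 34.8668.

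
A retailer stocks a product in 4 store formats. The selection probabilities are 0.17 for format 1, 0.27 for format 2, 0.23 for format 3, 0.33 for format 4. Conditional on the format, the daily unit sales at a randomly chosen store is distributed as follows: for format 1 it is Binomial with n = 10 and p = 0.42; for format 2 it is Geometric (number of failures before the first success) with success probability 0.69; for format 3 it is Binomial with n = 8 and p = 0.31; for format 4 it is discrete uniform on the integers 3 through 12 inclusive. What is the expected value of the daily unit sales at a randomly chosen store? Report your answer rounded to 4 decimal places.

3.8807

Component means — 1: 4.2; 2: 0.449275; 3: 2.48; 4: 7.5.
E[X] = 0.17·4.2 + 0.27·0.449275 + 0.23·2.48 + 0.33·7.5 = 3.8807.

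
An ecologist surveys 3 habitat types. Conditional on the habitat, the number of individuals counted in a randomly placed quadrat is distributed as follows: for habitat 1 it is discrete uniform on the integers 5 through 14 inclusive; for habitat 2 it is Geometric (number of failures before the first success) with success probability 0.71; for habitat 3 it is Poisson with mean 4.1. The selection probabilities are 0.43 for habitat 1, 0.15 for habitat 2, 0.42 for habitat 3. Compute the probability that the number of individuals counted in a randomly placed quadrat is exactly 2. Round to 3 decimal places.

Conditional on each habitat, P(X = 2): 1: 0; 2: 0.059711; 3: 0.139293.
By total probability, P(X = 2) = 0.43·0 + 0.15·0.059711 + 0.42·0.139293 = 0.0674599.

0.067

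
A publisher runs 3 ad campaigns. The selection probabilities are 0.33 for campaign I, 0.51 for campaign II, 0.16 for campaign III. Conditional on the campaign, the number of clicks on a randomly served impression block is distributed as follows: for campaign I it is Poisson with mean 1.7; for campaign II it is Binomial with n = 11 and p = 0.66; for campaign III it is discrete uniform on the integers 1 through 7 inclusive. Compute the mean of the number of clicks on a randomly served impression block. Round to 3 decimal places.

Component means — I: 1.7; II: 7.26; III: 4.
E[X] = 0.33·1.7 + 0.51·7.26 + 0.16·4 = 4.9036.

4.904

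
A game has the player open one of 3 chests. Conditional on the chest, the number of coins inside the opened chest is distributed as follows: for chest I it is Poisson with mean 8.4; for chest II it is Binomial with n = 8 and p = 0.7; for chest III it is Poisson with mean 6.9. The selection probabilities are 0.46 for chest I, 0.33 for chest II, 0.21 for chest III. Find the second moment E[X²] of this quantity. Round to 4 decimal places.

58.6719

For each component E[X²] = Var + (mean)², giving I: 78.96; II: 33.04; III: 54.51.
Overall E[X²] = 0.46·78.96 + 0.33·33.04 + 0.21·54.51 = 58.6719.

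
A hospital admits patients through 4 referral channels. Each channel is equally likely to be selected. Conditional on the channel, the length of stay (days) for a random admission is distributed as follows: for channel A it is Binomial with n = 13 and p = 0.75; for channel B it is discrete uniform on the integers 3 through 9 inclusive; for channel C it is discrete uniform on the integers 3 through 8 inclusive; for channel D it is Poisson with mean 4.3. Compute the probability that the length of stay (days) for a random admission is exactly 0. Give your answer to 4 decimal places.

Conditional on each channel, P(X = 0): A: 1.49012e-08; B: 0; C: 0; D: 0.0135686.
By total probability, P(X = 0) = 0.25·1.49012e-08 + 0.25·0 + 0.25·0 + 0.25·0.0135686 = 0.00339214.

0.0034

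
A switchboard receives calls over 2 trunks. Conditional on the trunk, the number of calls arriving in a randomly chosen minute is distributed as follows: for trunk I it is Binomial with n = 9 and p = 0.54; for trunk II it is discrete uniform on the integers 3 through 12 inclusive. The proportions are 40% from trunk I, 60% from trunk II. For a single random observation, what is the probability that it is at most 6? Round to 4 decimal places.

0.5857

Conditional on each trunk, P(X ≤ 6): I: 0.864169; II: 0.4.
By total probability, P(X ≤ 6) = 0.4·0.864169 + 0.6·0.4 = 0.585667.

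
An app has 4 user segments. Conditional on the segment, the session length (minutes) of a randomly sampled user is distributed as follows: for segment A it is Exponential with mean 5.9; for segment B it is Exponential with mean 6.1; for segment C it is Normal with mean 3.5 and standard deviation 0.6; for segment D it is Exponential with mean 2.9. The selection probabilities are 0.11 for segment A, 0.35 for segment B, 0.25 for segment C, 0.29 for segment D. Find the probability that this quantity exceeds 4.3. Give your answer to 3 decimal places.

0.315

Conditional on each segment, P(X > 4.3): A: 0.482481; B: 0.494149; C: 0.0912112; D: 0.227011.
By total probability, P(X > 4.3) = 0.11·0.482481 + 0.35·0.494149 + 0.25·0.0912112 + 0.29·0.227011 = 0.314661.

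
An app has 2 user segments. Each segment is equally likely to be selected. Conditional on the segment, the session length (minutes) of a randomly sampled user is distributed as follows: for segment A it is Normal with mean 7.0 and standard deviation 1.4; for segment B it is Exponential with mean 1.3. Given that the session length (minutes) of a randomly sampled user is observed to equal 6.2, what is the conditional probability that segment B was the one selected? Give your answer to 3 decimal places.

0.026

Likelihoods f(6.2 | ·): A: 0.242034; B: 0.00652839.
Posterior ∝ prior × likelihood. Numerator for B: 0.5·0.00652839 = 0.00326419.
Normalizing constant: 0.5·0.242034 + 0.5·0.00652839 = 0.124281.
P(B | observation) = 0.00326419 / 0.124281 = 0.0262646.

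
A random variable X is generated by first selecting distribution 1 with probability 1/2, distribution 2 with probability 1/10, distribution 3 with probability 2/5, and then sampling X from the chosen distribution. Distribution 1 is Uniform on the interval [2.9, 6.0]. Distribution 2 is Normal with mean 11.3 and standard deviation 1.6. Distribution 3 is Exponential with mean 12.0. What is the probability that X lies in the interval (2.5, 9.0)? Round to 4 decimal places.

Conditional on each component, P(2.5 < X < 9.0): 1: 1; 2: 0.075288; 3: 0.33957.
By total probability, P(2.5 < X < 9.0) = 0.5·1 + 0.1·0.075288 + 0.4·0.33957 = 0.643357.

0.6434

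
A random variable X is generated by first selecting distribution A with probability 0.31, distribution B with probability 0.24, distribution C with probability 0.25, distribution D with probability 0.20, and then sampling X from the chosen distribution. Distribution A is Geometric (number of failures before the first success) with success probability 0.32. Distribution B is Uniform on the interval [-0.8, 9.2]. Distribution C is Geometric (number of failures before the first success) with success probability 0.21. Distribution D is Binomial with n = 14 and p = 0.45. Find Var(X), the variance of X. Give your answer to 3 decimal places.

11.384

Per component, A: μ=2.125, E[X²]=11.1562; B: μ=4.2, E[X²]=25.9733; C: μ=3.7619, E[X²]=32.0658; D: μ=6.3, E[X²]=43.155.
E[X] = 0.31·2.125 + 0.24·4.2 + 0.25·3.7619 + 0.2·6.3 = 3.86723.
E[X²] = 0.31·11.1562 + 0.24·25.9733 + 0.25·32.0658 + 0.2·43.155 = 26.3395.
Var(X) = E[X²] − (E[X])² = 26.3395 − 14.9554 = 11.384.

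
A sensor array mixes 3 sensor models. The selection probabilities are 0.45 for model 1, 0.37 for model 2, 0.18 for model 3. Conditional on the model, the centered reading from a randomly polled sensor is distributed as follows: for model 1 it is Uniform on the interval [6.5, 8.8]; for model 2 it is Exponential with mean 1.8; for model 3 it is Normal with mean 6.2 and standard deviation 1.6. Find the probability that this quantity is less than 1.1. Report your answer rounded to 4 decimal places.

0.1693

Conditional on each model, P(X < 1.1): 1: 0; 2: 0.457253; 3: 0.000717542.
By total probability, P(X < 1.1) = 0.45·0 + 0.37·0.457253 + 0.18·0.000717542 = 0.169313.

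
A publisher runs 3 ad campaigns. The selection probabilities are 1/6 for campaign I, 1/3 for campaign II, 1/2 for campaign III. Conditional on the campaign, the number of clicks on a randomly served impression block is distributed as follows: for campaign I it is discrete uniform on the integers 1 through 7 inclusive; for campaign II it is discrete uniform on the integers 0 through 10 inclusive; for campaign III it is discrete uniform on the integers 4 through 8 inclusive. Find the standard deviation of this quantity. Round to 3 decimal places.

Per component, I: μ=4, E[X²]=20; II: μ=5, E[X²]=35; III: μ=6, E[X²]=38.
E[X] = 0.166667·4 + 0.333333·5 + 0.5·6 = 5.33333.
E[X²] = 0.166667·20 + 0.333333·35 + 0.5·38 = 34.
Var(X) = E[X²] − (E[X])² = 34 − 28.4444 = 5.55556.
SD(X) = √5.55556 = 2.35702.

2.357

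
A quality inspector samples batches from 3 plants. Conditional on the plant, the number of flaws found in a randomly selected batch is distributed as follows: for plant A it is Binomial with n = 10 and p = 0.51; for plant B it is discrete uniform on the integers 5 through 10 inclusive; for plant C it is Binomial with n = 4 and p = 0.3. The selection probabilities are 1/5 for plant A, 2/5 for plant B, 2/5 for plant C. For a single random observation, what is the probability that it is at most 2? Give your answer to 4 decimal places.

0.3761

Conditional on each plant, P(X ≤ 2): A: 0.0480003; B: 0; C: 0.9163.
By total probability, P(X ≤ 2) = 0.2·0.0480003 + 0.4·0 + 0.4·0.9163 = 0.37612.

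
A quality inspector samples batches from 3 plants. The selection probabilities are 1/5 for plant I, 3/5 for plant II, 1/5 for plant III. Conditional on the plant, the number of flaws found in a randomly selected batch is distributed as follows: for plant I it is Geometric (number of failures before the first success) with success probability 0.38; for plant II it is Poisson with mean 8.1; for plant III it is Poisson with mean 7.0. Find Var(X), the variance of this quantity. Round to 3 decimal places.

Per component, I: μ=1.63158, E[X²]=6.95568; II: μ=8.1, E[X²]=73.71; III: μ=7, E[X²]=56.
E[X] = 0.2·1.63158 + 0.6·8.1 + 0.2·7 = 6.58632.
E[X²] = 0.2·6.95568 + 0.6·73.71 + 0.2·56 = 56.8171.
Var(X) = E[X²] − (E[X])² = 56.8171 − 43.3796 = 13.4376.

13.438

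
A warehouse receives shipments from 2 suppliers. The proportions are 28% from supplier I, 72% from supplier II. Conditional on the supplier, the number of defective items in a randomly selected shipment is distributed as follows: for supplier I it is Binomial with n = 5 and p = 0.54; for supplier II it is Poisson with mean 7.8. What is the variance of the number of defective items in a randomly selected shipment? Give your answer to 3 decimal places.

11.207

Per component, I: μ=2.7, E[X²]=8.532; II: μ=7.8, E[X²]=68.64.
E[X] = 0.28·2.7 + 0.72·7.8 = 6.372.
E[X²] = 0.28·8.532 + 0.72·68.64 = 51.8098.
Var(X) = E[X²] − (E[X])² = 51.8098 − 40.6024 = 11.2074.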